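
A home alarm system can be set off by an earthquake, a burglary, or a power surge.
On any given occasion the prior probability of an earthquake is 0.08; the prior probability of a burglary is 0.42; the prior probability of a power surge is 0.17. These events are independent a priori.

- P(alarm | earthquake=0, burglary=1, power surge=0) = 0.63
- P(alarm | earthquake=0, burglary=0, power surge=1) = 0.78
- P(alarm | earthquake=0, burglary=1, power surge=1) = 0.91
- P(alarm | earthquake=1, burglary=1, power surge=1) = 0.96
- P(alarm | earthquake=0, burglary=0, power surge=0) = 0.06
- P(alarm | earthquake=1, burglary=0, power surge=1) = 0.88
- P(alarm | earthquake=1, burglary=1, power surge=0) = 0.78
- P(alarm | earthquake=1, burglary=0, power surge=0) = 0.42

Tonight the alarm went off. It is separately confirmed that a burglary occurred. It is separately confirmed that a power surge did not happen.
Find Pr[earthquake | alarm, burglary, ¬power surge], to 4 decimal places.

Pr[earthquake | alarm, burglary, ¬power surge] ≈ 0.0972

Numerator (weight on configurations with earthquake): 0.78×0.08 = 0.062400
The normalizing constant is 0.63×0.92 + 0.78×0.08 = 0.642000
P(earthquake | alarm, burglary, ¬power surge) = 0.062400/0.642000 ≈ 0.0972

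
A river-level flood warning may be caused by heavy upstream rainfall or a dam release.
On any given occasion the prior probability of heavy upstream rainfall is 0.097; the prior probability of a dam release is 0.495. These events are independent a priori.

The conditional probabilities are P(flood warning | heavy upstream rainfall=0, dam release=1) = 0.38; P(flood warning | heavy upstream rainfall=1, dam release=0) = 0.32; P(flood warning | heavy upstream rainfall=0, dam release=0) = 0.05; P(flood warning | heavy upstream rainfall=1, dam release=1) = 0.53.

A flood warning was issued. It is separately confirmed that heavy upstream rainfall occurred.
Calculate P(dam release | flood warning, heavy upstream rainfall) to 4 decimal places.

P(dam release | flood warning, heavy upstream rainfall) ≈ 0.6188

Numerator (weight on configurations with dam release): 0.53·0.495 = 0.262350
Normalizer over all consistent configurations: 0.32·0.505 + 0.53·0.495 = 0.423950
P(dam release | flood warning, heavy upstream rainfall) = 0.262350/0.423950 ≈ 0.6188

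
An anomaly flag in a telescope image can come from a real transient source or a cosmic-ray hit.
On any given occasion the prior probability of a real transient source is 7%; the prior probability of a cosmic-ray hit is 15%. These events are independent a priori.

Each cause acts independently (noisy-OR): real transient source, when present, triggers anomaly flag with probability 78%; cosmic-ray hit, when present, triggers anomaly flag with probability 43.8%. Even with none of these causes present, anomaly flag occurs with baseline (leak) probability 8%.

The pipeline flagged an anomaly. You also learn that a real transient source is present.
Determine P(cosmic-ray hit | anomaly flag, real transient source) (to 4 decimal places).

Under noisy-OR, P(anomaly flag | causes) = 1 − (1−0.08)·∏(1−qᵢ) over the active causes.
P(anomaly flag | real transient source) = 0.7976*0.85 + 0.886251*0.15 = 0.677960 + 0.132938 = 0.810898
Restricting to configurations with cosmic-ray hit present: 0.886251*0.15 = 0.132938.
So P(cosmic-ray hit | anomaly flag, real transient source) = 0.132938/0.810898 ≈ 0.1639.

P(cosmic-ray hit | anomaly flag, real transient source) ≈ 0.1639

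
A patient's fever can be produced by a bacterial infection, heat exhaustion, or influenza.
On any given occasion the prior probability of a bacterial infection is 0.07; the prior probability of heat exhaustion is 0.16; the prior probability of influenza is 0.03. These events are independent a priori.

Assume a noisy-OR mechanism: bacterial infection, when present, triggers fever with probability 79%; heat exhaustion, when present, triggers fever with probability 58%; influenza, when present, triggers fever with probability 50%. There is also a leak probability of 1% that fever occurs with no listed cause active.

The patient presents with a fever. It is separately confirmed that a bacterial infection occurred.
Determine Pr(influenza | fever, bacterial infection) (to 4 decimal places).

Under noisy-OR, P(fever | causes) = 1 − (1−0.01)·∏(1−qᵢ) over the active causes.
Numerator (weight on configurations with influenza): 0.022580 + 0.004590 = 0.027170
The normalizing constant is 0.7921*0.84*0.97 + 0.89605*0.84*0.03 + 0.912682*0.16*0.97 + 0.956341*0.16*0.03 = 0.814221
Posterior = 0.027170 / 0.814221 ≈ 0.0334

Pr(influenza | fever, bacterial infection) ≈ 0.0334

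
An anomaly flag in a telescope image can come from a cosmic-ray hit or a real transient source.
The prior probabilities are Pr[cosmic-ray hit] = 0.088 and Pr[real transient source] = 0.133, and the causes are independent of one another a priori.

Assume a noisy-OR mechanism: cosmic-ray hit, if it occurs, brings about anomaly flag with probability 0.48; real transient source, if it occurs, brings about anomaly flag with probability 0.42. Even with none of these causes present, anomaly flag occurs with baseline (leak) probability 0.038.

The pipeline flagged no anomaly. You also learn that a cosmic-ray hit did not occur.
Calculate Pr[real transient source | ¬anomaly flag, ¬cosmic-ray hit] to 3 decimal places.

Pr[real transient source | ¬anomaly flag, ¬cosmic-ray hit] ≈ 0.082

Under noisy-OR, P(anomaly flag | causes) = 1 − (1−0.038)·∏(1−qᵢ) over the active causes.
Enumerate both values of real transient source and weight by the priors:
  P(¬anomaly flag | ¬cosmic-ray hit) = 0.962×0.867 + 0.55796×0.133
        = 0.834054 + 0.074209 = 0.908263
Configurations with real transient source contribute 0.074209, so
  P(real transient source | ¬anomaly flag, ¬cosmic-ray hit) = 0.074209 / 0.908263 ≈ 0.082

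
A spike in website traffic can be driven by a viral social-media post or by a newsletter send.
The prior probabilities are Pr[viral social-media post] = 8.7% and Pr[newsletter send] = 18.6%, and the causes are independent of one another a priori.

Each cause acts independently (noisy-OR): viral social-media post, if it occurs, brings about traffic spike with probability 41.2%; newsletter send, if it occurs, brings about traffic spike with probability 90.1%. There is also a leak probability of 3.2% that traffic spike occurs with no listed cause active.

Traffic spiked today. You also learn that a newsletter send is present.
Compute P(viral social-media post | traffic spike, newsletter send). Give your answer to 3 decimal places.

P(viral social-media post | traffic spike, newsletter send) ≈ 0.090

Under noisy-OR, P(traffic spike | causes) = 1 − (1−0.032)·∏(1−qᵢ) over the active causes.
Weight on viral social-media post=true, given the evidence: 0.943651×0.087 = 0.082098
The normalizing constant is 0.904168×0.913 + 0.943651×0.087 = 0.907603
P(viral social-media post | traffic spike, newsletter send) = 0.082098/0.907603 ≈ 0.090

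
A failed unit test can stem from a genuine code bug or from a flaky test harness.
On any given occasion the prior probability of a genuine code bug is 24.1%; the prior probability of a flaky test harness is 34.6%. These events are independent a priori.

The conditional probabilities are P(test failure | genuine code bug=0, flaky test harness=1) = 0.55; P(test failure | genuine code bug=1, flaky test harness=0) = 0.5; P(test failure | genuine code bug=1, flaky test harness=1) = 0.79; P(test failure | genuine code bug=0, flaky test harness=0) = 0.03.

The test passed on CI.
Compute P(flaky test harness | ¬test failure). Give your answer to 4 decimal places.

P(flaky test harness | ¬test failure) ≈ 0.1950

Weight on flaky test harness=true, given the evidence: 0.118176 + 0.017511 = 0.135687
The normalizing constant is 0.97*0.759*0.654 + 0.45*0.759*0.346 + 0.5*0.241*0.654 + 0.21*0.241*0.346 = 0.695988
Posterior = 0.135687 / 0.695988 ≈ 0.1950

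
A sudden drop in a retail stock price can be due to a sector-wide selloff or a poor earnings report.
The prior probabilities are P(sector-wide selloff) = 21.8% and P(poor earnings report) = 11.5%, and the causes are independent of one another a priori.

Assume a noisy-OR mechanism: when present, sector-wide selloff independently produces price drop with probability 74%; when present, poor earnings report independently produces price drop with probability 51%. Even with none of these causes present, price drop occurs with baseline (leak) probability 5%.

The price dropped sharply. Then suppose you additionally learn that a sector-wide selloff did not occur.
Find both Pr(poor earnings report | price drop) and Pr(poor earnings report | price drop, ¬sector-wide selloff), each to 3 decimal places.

Under noisy-OR, P(price drop | causes) = 1 − (1−0.05)·∏(1−qᵢ) over the active causes.
P(price drop) = 0.05*0.782*0.885 + 0.5345*0.782*0.115 + 0.753*0.218*0.885 + 0.87897*0.218*0.115 = 0.034604 + 0.048068 + 0.145276 + 0.022036 = 0.249984
The poor earnings report-present share is 0.048068 + 0.022036 = 0.070104.
P(poor earnings report | price drop) = 0.070104 / 0.249984 ≈ 0.280

Now also conditioning on sector-wide selloff≠true:
P(price drop | ¬sector-wide selloff) = 0.05×0.885 + 0.5345×0.115 = 0.044250 + 0.061468 = 0.105718
Of this, 0.061468 comes from 0.5345×0.115 (the poor earnings report=true cases).
P(poor earnings report | price drop, ¬sector-wide selloff) = 0.061468 / 0.105718 ≈ 0.581
With sector-wide selloff excluded, poor earnings report must carry more of the explanatory weight for the price drop.

Pr(poor earnings report | price drop) ≈ 0.280; Pr(poor earnings report | price drop, ¬sector-wide selloff) ≈ 0.581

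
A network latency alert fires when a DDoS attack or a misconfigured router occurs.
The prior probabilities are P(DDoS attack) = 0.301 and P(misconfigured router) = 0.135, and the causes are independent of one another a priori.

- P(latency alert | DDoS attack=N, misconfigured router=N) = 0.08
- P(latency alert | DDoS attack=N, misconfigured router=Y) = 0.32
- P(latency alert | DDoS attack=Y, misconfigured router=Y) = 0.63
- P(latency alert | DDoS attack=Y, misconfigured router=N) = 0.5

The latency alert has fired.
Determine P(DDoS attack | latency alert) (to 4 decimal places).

P(DDoS attack | latency alert) ≈ 0.6647

Numerator (weight on configurations with DDoS attack): 0.130183 + 0.025600 = 0.155783
Normalizer over all consistent configurations: 0.08×0.699×0.865 + 0.32×0.699×0.135 + 0.5×0.301×0.865 + 0.63×0.301×0.135 = 0.234351
Posterior = 0.155783 / 0.234351 ≈ 0.6647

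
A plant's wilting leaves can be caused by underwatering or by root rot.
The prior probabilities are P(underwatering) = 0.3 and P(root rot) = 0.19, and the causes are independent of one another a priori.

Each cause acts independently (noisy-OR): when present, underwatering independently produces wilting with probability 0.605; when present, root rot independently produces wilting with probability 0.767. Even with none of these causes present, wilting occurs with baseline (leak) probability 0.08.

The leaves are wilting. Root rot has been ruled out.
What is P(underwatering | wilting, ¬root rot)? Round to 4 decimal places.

P(underwatering | wilting, ¬root rot) ≈ 0.7733

Under noisy-OR, P(wilting | causes) = 1 − (1−0.08)·∏(1−qᵢ) over the active causes.
P(wilting | ¬root rot) = 0.08×0.7 + 0.6366×0.3 = 0.056000 + 0.190980 = 0.246980
Restricting to configurations with underwatering present: 0.6366×0.3 = 0.190980.
So P(underwatering | wilting, ¬root rot) = 0.190980/0.246980 ≈ 0.7733.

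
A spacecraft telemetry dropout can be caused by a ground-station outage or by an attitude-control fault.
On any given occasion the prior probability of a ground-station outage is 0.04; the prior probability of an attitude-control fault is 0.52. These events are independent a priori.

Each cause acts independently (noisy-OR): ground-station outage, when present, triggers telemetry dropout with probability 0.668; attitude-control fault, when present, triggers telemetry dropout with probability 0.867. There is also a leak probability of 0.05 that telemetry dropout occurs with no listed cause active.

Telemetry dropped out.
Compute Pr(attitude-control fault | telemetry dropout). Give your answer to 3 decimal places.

Under noisy-OR, P(telemetry dropout | causes) = 1 − (1−0.05)·∏(1−qᵢ) over the active causes.
Weight on attitude-control fault=true, given the evidence: 0.436126 + 0.019927 = 0.456053
Normalizer over all consistent configurations: 0.05·0.96·0.48 + 0.87365·0.96·0.52 + 0.6846·0.04·0.48 + 0.958052·0.04·0.52 = 0.492237
P(attitude-control fault | telemetry dropout) = 0.456053/0.492237 ≈ 0.926

Pr(attitude-control fault | telemetry dropout) ≈ 0.926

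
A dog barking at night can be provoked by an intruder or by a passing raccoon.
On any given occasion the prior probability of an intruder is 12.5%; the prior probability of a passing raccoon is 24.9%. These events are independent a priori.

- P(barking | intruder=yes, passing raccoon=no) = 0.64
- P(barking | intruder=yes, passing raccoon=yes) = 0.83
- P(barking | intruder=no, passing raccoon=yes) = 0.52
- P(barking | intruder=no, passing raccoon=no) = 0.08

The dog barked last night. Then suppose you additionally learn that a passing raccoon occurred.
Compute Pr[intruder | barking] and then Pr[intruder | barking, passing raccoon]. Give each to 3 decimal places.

Weight on intruder=true, given the evidence: 0.060080 + 0.025834 = 0.085914
The normalizing constant is 0.08×0.875×0.751 + 0.52×0.875×0.249 + 0.64×0.125×0.751 + 0.83×0.125×0.249 = 0.251779
P(intruder | barking) = 0.085914/0.251779 ≈ 0.341

With the extra evidence:
P(barking | passing raccoon) = 0.52*0.875 + 0.83*0.125 = 0.455000 + 0.103750 = 0.558750
Of this, 0.103750 comes from 0.83*0.125 (the intruder=true cases).
P(intruder | barking, passing raccoon) = 0.103750 / 0.558750 ≈ 0.186

Pr[intruder | barking] ≈ 0.341; Pr[intruder | barking, passing raccoon] ≈ 0.186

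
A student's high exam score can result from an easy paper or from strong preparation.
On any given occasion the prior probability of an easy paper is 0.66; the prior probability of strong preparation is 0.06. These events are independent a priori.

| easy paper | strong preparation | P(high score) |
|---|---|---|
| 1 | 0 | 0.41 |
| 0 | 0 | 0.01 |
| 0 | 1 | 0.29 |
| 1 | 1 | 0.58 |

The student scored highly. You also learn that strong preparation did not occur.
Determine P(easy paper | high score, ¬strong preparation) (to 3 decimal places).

P(high score | ¬strong preparation) = 0.01×0.34 + 0.41×0.66 = 0.003400 + 0.270600 = 0.274000
Restricting to configurations with easy paper present: 0.41×0.66 = 0.270600.
Hence the posterior is 0.270600/0.274000 ≈ 0.988.

P(easy paper | high score, ¬strong preparation) ≈ 0.988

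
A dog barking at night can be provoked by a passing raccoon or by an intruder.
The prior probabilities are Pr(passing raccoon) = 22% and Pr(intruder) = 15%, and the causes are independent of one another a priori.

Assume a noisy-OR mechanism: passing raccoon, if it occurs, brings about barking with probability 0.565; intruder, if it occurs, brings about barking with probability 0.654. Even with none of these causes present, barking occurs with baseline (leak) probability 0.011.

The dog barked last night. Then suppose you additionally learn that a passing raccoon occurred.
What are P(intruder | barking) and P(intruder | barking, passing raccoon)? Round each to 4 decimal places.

Under noisy-OR, P(barking | causes) = 1 − (1−0.011)·∏(1−qᵢ) over the active causes.
P(barking) = 0.011·0.78·0.85 + 0.657806·0.78·0.15 + 0.569785·0.22·0.85 + 0.851146·0.22·0.15 = 0.007293 + 0.076963 + 0.106550 + 0.028088 = 0.218894
Restricting to configurations with intruder present: 0.076963 + 0.028088 = 0.105051.
P(intruder | barking) = 0.105051 / 0.218894 ≈ 0.4799

With the extra evidence:
By total probability over both values of intruder:
  P(barking | passing raccoon) = 0.569785*0.85 + 0.851146*0.15
        = 0.484317 + 0.127672 = 0.611989
Configurations with intruder contribute 0.127672, so
  P(intruder | barking, passing raccoon) = 0.127672 / 0.611989 ≈ 0.2086
Conditioning on passing raccoon lowers the posterior on intruder: the classic explaining-away effect in a common-effect structure.

P(intruder | barking) ≈ 0.4799; P(intruder | barking, passing raccoon) ≈ 0.2086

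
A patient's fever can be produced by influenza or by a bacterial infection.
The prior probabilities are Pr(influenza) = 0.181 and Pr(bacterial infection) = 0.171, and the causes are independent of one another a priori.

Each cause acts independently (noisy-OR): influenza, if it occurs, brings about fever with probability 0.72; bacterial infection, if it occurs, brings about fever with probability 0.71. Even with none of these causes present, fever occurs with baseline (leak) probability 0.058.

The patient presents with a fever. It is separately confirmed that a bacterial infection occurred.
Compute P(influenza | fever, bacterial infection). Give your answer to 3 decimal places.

Under noisy-OR, P(fever | causes) = 1 − (1−0.058)·∏(1−qᵢ) over the active causes.
P(fever | bacterial infection) = 0.72682*0.819 + 0.92351*0.181 = 0.595266 + 0.167155 = 0.762421
Restricting to configurations with influenza present: 0.92351*0.181 = 0.167155.
So P(influenza | fever, bacterial infection) = 0.167155/0.762421 ≈ 0.219.

P(influenza | fever, bacterial infection) ≈ 0.219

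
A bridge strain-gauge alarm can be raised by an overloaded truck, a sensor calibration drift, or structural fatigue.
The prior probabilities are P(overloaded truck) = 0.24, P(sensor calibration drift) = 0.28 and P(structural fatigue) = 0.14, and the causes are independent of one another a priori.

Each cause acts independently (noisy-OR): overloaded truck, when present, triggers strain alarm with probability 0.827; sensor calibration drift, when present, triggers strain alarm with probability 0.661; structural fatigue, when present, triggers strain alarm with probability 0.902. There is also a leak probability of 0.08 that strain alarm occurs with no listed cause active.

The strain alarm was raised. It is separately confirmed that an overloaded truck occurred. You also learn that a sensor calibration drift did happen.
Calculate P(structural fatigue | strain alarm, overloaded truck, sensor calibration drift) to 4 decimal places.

P(structural fatigue | strain alarm, overloaded truck, sensor calibration drift) ≈ 0.1461

Under noisy-OR, P(strain alarm | causes) = 1 − (1−0.08)·∏(1−qᵢ) over the active causes.
P(strain alarm | overloaded truck, sensor calibration drift) = 0.946045×0.86 + 0.994712×0.14 = 0.813599 + 0.139260 = 0.952859
The structural fatigue-present share is 0.994712×0.14 = 0.139260.
Hence the posterior is 0.139260/0.952859 ≈ 0.1461.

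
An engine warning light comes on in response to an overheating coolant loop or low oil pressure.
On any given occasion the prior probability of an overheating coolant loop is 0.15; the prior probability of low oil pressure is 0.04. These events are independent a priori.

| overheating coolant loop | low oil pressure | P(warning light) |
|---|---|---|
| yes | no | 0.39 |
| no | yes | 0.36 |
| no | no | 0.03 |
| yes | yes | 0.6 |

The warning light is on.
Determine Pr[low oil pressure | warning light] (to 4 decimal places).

P(warning light) = 0.03·0.85·0.96 + 0.36·0.85·0.04 + 0.39·0.15·0.96 + 0.6·0.15·0.04 = 0.024480 + 0.012240 + 0.056160 + 0.003600 = 0.096480
Restricting to configurations with low oil pressure present: 0.012240 + 0.003600 = 0.015840.
So P(low oil pressure | warning light) = 0.015840/0.096480 ≈ 0.1642.

Pr[low oil pressure | warning light] ≈ 0.1642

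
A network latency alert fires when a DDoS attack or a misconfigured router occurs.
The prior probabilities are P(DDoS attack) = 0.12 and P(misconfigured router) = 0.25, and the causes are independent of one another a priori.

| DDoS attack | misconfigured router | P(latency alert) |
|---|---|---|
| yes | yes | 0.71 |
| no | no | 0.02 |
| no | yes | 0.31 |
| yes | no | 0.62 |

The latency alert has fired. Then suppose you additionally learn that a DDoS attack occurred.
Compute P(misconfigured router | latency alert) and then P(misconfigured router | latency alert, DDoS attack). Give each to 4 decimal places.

P(misconfigured router | latency alert) ≈ 0.5647; P(misconfigured router | latency alert, DDoS attack) ≈ 0.2763

P(latency alert) = 0.02·0.88·0.75 + 0.31·0.88·0.25 + 0.62·0.12·0.75 + 0.71·0.12·0.25 = 0.013200 + 0.068200 + 0.055800 + 0.021300 = 0.158500
Restricting to configurations with misconfigured router present: 0.068200 + 0.021300 = 0.089500.
Hence the posterior is 0.089500/0.158500 ≈ 0.5647.

Now condition on the additional information:
For the numerator, keep only misconfigured router=true terms: 0.71·0.25 = 0.177500
Normalizer over all consistent configurations: 0.62·0.75 + 0.71·0.25 = 0.642500
Posterior = 0.177500 / 0.642500 ≈ 0.2763
Conditioning on DDoS attack lowers the posterior on misconfigured router: the classic explaining-away effect in a common-effect structure.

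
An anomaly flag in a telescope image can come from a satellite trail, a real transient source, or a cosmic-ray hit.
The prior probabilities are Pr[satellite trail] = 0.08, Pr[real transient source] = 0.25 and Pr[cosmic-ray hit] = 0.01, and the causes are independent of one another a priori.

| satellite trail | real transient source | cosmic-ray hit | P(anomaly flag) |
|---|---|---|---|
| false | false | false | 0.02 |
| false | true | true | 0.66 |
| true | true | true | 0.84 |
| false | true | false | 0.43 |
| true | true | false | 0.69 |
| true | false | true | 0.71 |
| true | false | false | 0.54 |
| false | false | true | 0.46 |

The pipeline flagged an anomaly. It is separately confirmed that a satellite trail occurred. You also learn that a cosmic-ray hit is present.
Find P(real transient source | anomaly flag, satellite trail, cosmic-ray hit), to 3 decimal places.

Numerator (weight on configurations with real transient source): 0.84*0.25 = 0.210000
Denominator P(anomaly flag | satellite trail, cosmic-ray hit): 0.71*0.75 + 0.84*0.25 = 0.742500
P(real transient source | anomaly flag, satellite trail, cosmic-ray hit) = 0.210000/0.742500 ≈ 0.283

P(real transient source | anomaly flag, satellite trail, cosmic-ray hit) ≈ 0.283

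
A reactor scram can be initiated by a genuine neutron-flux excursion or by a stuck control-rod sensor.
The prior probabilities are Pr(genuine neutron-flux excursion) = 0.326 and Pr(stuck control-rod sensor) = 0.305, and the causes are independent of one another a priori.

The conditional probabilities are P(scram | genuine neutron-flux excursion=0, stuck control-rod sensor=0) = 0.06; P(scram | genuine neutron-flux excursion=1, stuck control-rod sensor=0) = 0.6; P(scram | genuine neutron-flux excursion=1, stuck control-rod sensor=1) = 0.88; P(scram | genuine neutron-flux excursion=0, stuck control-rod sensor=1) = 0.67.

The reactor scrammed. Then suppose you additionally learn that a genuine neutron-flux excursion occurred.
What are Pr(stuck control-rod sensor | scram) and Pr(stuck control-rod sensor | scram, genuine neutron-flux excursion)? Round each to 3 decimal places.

Pr(stuck control-rod sensor | scram) ≈ 0.579; Pr(stuck control-rod sensor | scram, genuine neutron-flux excursion) ≈ 0.392

Weight on stuck control-rod sensor=true, given the evidence: 0.137732 + 0.087498 = 0.225230
Normalizer over all consistent configurations: 0.06×0.674×0.695 + 0.67×0.674×0.305 + 0.6×0.326×0.695 + 0.88×0.326×0.305 = 0.389278
P(stuck control-rod sensor | scram) = 0.225230/0.389278 ≈ 0.579

Now also conditioning on genuine neutron-flux excursion=true:
P(scram | genuine neutron-flux excursion) = 0.6×0.695 + 0.88×0.305 = 0.417000 + 0.268400 = 0.685400
The stuck control-rod sensor-present share is 0.88×0.305 = 0.268400.
Hence the posterior is 0.268400/0.685400 ≈ 0.392.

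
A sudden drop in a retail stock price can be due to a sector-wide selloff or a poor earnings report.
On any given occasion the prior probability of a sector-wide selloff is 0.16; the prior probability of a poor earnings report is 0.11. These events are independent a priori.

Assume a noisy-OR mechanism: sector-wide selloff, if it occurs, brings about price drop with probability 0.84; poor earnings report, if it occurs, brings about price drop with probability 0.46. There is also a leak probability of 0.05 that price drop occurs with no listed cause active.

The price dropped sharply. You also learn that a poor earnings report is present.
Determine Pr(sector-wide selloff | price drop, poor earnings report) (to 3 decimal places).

Pr(sector-wide selloff | price drop, poor earnings report) ≈ 0.264

Under noisy-OR, P(price drop | causes) = 1 − (1−0.05)·∏(1−qᵢ) over the active causes.
For the numerator, keep only sector-wide selloff=true terms: 0.91792×0.16 = 0.146867
Denominator P(price drop | poor earnings report): 0.487×0.84 + 0.91792×0.16 = 0.555947
Posterior = 0.146867 / 0.555947 ≈ 0.264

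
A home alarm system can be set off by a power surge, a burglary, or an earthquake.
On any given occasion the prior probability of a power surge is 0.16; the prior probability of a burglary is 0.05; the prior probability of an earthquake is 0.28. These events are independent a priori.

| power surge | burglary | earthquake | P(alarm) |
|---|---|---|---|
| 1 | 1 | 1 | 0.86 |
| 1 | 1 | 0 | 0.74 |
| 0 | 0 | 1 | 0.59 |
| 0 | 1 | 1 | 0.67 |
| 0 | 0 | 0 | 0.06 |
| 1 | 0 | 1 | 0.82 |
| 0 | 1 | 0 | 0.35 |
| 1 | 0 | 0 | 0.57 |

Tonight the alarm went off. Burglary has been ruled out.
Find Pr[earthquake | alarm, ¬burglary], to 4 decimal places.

Enumerate the 4 (power surge, earthquake) configurations and weight by the priors:
  P(alarm | ¬burglary) = 0.06×0.84×0.72 + 0.59×0.84×0.28 + 0.57×0.16×0.72 + 0.82×0.16×0.28
        = 0.036288 + 0.138768 + 0.065664 + 0.036736 = 0.277456
Configurations with earthquake contribute 0.175504, so
  P(earthquake | alarm, ¬burglary) = 0.175504 / 0.277456 ≈ 0.6325

Pr[earthquake | alarm, ¬burglary] ≈ 0.6325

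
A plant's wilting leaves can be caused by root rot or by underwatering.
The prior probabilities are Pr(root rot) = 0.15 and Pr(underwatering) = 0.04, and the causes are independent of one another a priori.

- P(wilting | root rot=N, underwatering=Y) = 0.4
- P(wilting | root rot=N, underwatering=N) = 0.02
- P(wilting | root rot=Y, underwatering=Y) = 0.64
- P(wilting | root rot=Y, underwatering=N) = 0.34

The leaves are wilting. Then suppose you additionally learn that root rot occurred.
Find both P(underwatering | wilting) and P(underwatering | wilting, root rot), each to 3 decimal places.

Numerator (weight on configurations with underwatering): 0.013600 + 0.003840 = 0.017440
Denominator P(wilting): 0.02·0.85·0.96 + 0.4·0.85·0.04 + 0.34·0.15·0.96 + 0.64·0.15·0.04 = 0.082720
P(underwatering | wilting) = 0.017440/0.082720 ≈ 0.211

Now also conditioning on root rot=true:
Weight on underwatering=true, given the evidence: 0.64·0.04 = 0.025600
Normalizer over all consistent configurations: 0.34·0.96 + 0.64·0.04 = 0.352000
P(underwatering | wilting, root rot) = 0.025600/0.352000 ≈ 0.073
The drop from 0.211 to 0.073 is the explaining-away (discounting) effect.

P(underwatering | wilting) ≈ 0.211; P(underwatering | wilting, root rot) ≈ 0.073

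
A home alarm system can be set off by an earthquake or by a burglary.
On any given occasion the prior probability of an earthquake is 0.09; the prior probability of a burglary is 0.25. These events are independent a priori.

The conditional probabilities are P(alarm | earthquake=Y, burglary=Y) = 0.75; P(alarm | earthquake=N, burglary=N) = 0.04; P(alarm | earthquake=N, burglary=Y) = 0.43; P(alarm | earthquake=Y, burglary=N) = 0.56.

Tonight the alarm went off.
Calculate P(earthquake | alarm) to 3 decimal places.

P(alarm) = 0.04*0.91*0.75 + 0.43*0.91*0.25 + 0.56*0.09*0.75 + 0.75*0.09*0.25 = 0.027300 + 0.097825 + 0.037800 + 0.016875 = 0.179800
The earthquake-present share is 0.037800 + 0.016875 = 0.054675.
Hence the posterior is 0.054675/0.179800 ≈ 0.304.

P(earthquake | alarm) ≈ 0.304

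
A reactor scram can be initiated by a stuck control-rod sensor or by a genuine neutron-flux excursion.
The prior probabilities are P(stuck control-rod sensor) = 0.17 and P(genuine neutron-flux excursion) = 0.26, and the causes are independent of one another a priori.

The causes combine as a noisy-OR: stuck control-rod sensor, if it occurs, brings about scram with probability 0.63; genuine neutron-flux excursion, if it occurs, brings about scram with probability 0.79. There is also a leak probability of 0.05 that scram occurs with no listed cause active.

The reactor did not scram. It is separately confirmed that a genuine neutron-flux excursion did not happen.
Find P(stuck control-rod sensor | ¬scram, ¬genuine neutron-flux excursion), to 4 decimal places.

Under noisy-OR, P(scram | causes) = 1 − (1−0.05)·∏(1−qᵢ) over the active causes.
P(¬scram | ¬genuine neutron-flux excursion) = 0.95*0.83 + 0.3515*0.17 = 0.788500 + 0.059755 = 0.848255
Restricting to configurations with stuck control-rod sensor present: 0.3515*0.17 = 0.059755.
So P(stuck control-rod sensor | ¬scram, ¬genuine neutron-flux excursion) = 0.059755/0.848255 ≈ 0.0704.

P(stuck control-rod sensor | ¬scram, ¬genuine neutron-flux excursion) ≈ 0.0704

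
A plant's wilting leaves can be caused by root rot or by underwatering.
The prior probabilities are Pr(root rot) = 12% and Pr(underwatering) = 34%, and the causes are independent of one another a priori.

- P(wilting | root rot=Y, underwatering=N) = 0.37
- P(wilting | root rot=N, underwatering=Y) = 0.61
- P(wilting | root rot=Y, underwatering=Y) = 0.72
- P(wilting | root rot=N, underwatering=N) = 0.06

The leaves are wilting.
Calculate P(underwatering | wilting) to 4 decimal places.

By total probability over the 4 (root rot, underwatering) configurations:
  P(wilting) = 0.06*0.88*0.66 + 0.61*0.88*0.34 + 0.37*0.12*0.66 + 0.72*0.12*0.34
        = 0.034848 + 0.182512 + 0.029304 + 0.029376 = 0.276040
The terms with underwatering present sum to 0.211888, so
  P(underwatering | wilting) = 0.211888 / 0.276040 ≈ 0.7676

P(underwatering | wilting) ≈ 0.7676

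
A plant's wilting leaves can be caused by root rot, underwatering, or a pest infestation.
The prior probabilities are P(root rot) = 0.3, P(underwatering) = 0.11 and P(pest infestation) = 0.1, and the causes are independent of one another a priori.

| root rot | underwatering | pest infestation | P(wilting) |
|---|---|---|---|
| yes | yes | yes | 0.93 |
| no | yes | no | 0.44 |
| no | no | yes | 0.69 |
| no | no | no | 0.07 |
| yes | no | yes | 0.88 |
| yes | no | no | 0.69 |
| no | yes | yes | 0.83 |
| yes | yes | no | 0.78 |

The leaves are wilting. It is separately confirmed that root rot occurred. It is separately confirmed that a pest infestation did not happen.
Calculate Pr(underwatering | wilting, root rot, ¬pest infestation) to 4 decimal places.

P(wilting | root rot, ¬pest infestation) = 0.69×0.89 + 0.78×0.11 = 0.614100 + 0.085800 = 0.699900
The underwatering-present share is 0.78×0.11 = 0.085800.
P(underwatering | wilting, root rot, ¬pest infestation) = 0.085800 / 0.699900 ≈ 0.1226

Pr(underwatering | wilting, root rot, ¬pest infestation) ≈ 0.1226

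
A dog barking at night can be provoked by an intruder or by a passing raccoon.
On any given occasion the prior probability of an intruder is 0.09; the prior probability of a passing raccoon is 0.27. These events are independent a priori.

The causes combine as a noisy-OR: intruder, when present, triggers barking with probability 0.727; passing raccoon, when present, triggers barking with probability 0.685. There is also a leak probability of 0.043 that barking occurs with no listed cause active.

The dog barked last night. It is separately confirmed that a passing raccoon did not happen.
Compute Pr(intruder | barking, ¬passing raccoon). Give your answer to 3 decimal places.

Pr(intruder | barking, ¬passing raccoon) ≈ 0.630

Under noisy-OR, P(barking | causes) = 1 − (1−0.043)·∏(1−qᵢ) over the active causes.
By total probability over both values of intruder:
  P(barking | ¬passing raccoon) = 0.043·0.91 + 0.738739·0.09
        = 0.039130 + 0.066487 = 0.105617
The terms with intruder present sum to 0.066487, so
  P(intruder | barking, ¬passing raccoon) = 0.066487 / 0.105617 ≈ 0.630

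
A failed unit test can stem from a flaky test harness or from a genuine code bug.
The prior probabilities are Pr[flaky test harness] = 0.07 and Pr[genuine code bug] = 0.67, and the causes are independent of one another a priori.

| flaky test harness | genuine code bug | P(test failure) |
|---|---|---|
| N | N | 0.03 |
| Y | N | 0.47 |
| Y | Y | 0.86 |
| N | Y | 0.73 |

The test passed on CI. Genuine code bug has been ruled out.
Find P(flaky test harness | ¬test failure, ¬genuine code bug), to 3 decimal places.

P(flaky test harness | ¬test failure, ¬genuine code bug) ≈ 0.040

Numerator (weight on configurations with flaky test harness): 0.53·0.07 = 0.037100
Denominator P(¬test failure | ¬genuine code bug): 0.97·0.93 + 0.53·0.07 = 0.939200
Posterior = 0.037100 / 0.939200 ≈ 0.040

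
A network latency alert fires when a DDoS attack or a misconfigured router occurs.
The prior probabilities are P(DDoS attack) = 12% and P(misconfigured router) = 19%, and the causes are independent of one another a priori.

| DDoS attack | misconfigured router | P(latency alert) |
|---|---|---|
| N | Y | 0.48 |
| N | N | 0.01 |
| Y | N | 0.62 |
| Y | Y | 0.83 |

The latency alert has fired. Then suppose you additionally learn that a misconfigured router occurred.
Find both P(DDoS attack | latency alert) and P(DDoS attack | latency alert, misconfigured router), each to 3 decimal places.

P(DDoS attack | latency alert) ≈ 0.475; P(DDoS attack | latency alert, misconfigured router) ≈ 0.191

Numerator (weight on configurations with DDoS attack): 0.060264 + 0.018924 = 0.079188
Normalizer over all consistent configurations: 0.01*0.88*0.81 + 0.48*0.88*0.19 + 0.62*0.12*0.81 + 0.83*0.12*0.19 = 0.166572
Posterior = 0.079188 / 0.166572 ≈ 0.475

Now also conditioning on misconfigured router=true:
Weight on DDoS attack=true, given the evidence: 0.83·0.12 = 0.099600
The normalizing constant is 0.48·0.88 + 0.83·0.12 = 0.522000
P(DDoS attack | latency alert, misconfigured router) = 0.099600/0.522000 ≈ 0.191
— misconfigured router explains away the evidence for DDoS attack.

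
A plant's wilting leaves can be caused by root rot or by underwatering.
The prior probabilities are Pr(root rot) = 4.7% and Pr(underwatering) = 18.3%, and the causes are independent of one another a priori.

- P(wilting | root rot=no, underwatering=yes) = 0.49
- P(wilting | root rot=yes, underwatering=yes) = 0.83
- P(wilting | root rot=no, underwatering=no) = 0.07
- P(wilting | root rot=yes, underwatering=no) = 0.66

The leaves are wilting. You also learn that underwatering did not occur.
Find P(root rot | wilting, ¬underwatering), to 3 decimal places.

Enumerate both values of root rot and weight by the priors:
  P(wilting | ¬underwatering) = 0.07*0.953 + 0.66*0.047
        = 0.066710 + 0.031020 = 0.097730
Keeping only the root rot-present terms gives 0.031020, so
  P(root rot | wilting, ¬underwatering) = 0.031020 / 0.097730 ≈ 0.317

P(root rot | wilting, ¬underwatering) ≈ 0.317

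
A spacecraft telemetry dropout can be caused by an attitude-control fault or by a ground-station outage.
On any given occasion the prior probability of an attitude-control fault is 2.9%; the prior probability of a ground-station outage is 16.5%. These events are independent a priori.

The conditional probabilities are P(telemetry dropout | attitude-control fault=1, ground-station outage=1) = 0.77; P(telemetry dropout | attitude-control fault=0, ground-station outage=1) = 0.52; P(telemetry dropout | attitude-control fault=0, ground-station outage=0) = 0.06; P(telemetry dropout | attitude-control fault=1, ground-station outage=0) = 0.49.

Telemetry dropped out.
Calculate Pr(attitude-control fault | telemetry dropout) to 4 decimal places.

For the numerator, keep only attitude-control fault=true terms: 0.011865 + 0.003684 = 0.015549
Denominator P(telemetry dropout): 0.06·0.971·0.835 + 0.52·0.971·0.165 + 0.49·0.029·0.835 + 0.77·0.029·0.165 = 0.147508
Posterior = 0.015549 / 0.147508 ≈ 0.1054

Pr(attitude-control fault | telemetry dropout) ≈ 0.1054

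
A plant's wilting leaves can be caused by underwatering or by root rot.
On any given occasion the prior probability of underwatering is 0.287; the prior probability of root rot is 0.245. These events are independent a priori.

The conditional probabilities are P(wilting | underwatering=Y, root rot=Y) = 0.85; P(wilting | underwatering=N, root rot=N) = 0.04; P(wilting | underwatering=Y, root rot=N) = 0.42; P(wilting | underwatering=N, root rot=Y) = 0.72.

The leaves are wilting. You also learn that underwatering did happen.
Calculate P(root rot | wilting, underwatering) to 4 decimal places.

P(root rot | wilting, underwatering) ≈ 0.3964

Enumerate both values of root rot and weight by the priors:
  P(wilting | underwatering) = 0.42*0.755 + 0.85*0.245
        = 0.317100 + 0.208250 = 0.525350
Configurations with root rot contribute 0.208250, so
  P(root rot | wilting, underwatering) = 0.208250 / 0.525350 ≈ 0.3964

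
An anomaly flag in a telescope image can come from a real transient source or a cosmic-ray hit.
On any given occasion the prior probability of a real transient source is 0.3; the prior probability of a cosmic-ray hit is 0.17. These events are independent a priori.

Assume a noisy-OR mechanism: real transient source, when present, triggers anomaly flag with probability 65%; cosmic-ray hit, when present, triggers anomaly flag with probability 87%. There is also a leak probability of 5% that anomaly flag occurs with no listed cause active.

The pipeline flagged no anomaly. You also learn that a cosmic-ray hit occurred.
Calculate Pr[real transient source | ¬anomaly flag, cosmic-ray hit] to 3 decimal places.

Pr[real transient source | ¬anomaly flag, cosmic-ray hit] ≈ 0.130

Under noisy-OR, P(anomaly flag | causes) = 1 − (1−0.05)·∏(1−qᵢ) over the active causes.
Sum P(¬anomaly flag|·) weighted by the priors over both values of real transient source:
  P(¬anomaly flag | cosmic-ray hit) = 0.1235*0.7 + 0.043225*0.3
        = 0.086450 + 0.012967 = 0.099417
Configurations with real transient source contribute 0.012967, so
  P(real transient source | ¬anomaly flag, cosmic-ray hit) = 0.012967 / 0.099417 ≈ 0.130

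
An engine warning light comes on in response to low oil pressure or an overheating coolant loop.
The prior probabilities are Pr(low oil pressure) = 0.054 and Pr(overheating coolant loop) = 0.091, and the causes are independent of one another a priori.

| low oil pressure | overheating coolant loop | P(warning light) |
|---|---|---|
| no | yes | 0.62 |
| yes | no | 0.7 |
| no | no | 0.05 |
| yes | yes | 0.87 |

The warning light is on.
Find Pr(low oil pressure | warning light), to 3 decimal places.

P(warning light) = 0.05·0.946·0.909 + 0.62·0.946·0.091 + 0.7·0.054·0.909 + 0.87·0.054·0.091 = 0.042996 + 0.053373 + 0.034360 + 0.004275 = 0.135004
Of this, 0.038635 comes from 0.034360 + 0.004275 (the low oil pressure=true cases).
So P(low oil pressure | warning light) = 0.038635/0.135004 ≈ 0.286.

Pr(low oil pressure | warning light) ≈ 0.286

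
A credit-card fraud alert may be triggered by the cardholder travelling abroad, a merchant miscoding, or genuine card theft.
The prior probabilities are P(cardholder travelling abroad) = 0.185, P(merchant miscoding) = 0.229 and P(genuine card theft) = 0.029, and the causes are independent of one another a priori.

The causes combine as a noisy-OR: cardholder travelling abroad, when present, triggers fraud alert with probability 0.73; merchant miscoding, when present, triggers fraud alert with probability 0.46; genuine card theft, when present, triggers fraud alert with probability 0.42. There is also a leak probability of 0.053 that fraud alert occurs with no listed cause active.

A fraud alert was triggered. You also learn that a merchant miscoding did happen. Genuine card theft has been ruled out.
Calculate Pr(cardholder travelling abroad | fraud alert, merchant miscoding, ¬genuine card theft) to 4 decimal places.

Pr(cardholder travelling abroad | fraud alert, merchant miscoding, ¬genuine card theft) ≈ 0.2859

Under noisy-OR, P(fraud alert | causes) = 1 − (1−0.053)·∏(1−qᵢ) over the active causes.
Weight on cardholder travelling abroad=true, given the evidence: 0.861927*0.185 = 0.159456
The normalizing constant is 0.48862*0.815 + 0.861927*0.185 = 0.557681
P(cardholder travelling abroad | fraud alert, merchant miscoding, ¬genuine card theft) = 0.159456/0.557681 ≈ 0.2859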